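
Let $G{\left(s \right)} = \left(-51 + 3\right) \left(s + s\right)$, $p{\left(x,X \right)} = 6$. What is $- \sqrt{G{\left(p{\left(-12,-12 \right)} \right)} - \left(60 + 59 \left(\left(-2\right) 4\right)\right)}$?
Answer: $- 2 i \sqrt{41} \approx - 12.806 i$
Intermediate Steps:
$G{\left(s \right)} = - 96 s$ ($G{\left(s \right)} = - 48 \cdot 2 s = - 96 s$)
$- \sqrt{G{\left(p{\left(-12,-12 \right)} \right)} - \left(60 + 59 \left(\left(-2\right) 4\right)\right)} = - \sqrt{\left(-96\right) 6 - \left(60 + 59 \left(\left(-2\right) 4\right)\right)} = - \sqrt{-576 - -412} = - \sqrt{-576 + \left(-60 + 472\right)} = - \sqrt{-576 + 412} = - \sqrt{-164} = - 2 i \sqrt{41}$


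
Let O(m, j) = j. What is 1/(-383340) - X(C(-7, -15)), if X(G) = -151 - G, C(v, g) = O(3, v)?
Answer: 55200959/383340 ≈ 144.00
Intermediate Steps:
C(v, g) = v
1/(-383340) - X(C(-7, -15)) = 1/(-383340) - (-151 - 1*(-7)) = -1/383340 - (-151 + 7) = -1/383340 - 1*(-144) = -1/383340 + 144 = 55200959/383340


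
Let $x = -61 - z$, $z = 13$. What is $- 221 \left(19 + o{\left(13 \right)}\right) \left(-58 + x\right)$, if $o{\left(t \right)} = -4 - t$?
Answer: $58344$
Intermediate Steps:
$x = -74$ ($x = -61 - 13 = -74$)
$- 221 \left(19 + o{\left(13 \right)}\right) \left(-58 + x\right) = - 221 \left(19 - 17\right) \left(-58 - 74\right) = - 221 \left(19 - 17\right) \left(-132\right) = - 221 \cdot 2 \left(-132\right) = \left(-221\right) \left(-264\right) = 58344$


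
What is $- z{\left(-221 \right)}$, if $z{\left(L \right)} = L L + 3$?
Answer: $-48844$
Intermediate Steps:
$z{\left(L \right)} = 3 + L^{2}$ ($z{\left(L \right)} = L^{2} + 3 = 3 + L^{2}$)
$- z{\left(-221 \right)} = - (3 + \left(-221\right)^{2}) = - (3 + 48841) = \left(-1\right) 48844 = -48844$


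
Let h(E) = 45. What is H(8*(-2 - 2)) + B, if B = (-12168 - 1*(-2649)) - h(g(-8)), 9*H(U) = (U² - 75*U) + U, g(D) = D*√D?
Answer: -82684/9 ≈ -9187.1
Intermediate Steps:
g(D) = D^(3/2)
H(U) = -74*U/9 + U²/9 (H(U) = ((U² - 75*U) + U)/9 = (U² - 74*U)/9 = -74*U/9 + U²/9)
B = -9564 (B = (-12168 - 1*(-2649)) - 1*45 = (-12168 + 2649) - 45 = -9519 - 45 = -9564)
H(8*(-2 - 2)) + B = (8*(-2 - 2))*(-74 + 8*(-2 - 2))/9 - 9564 = (8*(-4))*(-74 + 8*(-4))/9 - 9564 = (⅑)*(-32)*(-74 - 32) - 9564 = (⅑)*(-32)*(-106) - 9564 = 3392/9 - 9564 = -82684/9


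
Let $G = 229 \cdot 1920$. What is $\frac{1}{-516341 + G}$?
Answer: $- \frac{1}{76661} \approx -1.3044 \cdot 10^{-5}$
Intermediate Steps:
$G = 439680$
$\frac{1}{-516341 + G} = \frac{1}{-516341 + 439680} = \frac{1}{-76661} = - \frac{1}{76661}$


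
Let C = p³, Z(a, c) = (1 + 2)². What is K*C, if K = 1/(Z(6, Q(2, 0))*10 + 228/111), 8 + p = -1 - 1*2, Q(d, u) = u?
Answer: -49247/3406 ≈ -14.459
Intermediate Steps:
Z(a, c) = 9 (Z(a, c) = 3² = 9)
p = -11 (p = -8 + (-1 - 1*2) = -8 + (-1 - 2) = -8 - 3 = -11)
K = 37/3406 (K = 1/(9*10 + 228/111) = 1/(90 + 228*(1/111)) = 1/(90 + 76/37) = 1/(3406/37) = 37/3406 ≈ 0.010863)
C = -1331 (C = (-11)³ = -1331)
K*C = (37/3406)*(-1331) = -49247/3406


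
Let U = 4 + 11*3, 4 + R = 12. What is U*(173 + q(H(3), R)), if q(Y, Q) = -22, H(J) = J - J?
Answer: 5587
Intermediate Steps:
H(J) = 0
R = 8 (R = -4 + 12 = 8)
U = 37 (U = 4 + 33 = 37)
U*(173 + q(H(3), R)) = 37*(173 - 22) = 37*151 = 5587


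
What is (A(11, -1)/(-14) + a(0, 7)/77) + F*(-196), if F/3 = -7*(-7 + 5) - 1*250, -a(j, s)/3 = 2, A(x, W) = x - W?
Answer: 10685064/77 ≈ 1.3877e+5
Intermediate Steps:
a(j, s) = -6 (a(j, s) = -3*2 = -6)
F = -708 (F = 3*(-7*(-7 + 5) - 1*250) = 3*(-7*(-2) - 250) = 3*(14 - 250) = 3*(-236) = -708)
(A(11, -1)/(-14) + a(0, 7)/77) + F*(-196) = ((11 - 1*(-1))/(-14) - 6/77) - 708*(-196) = ((11 + 1)*(-1/14) - 6*1/77) + 138768 = (12*(-1/14) - 6/77) + 138768 = (-6/7 - 6/77) + 138768 = -72/77 + 138768 = 10685064/77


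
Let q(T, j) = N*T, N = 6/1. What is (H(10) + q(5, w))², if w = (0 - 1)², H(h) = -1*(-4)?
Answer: 1156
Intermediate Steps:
H(h) = 4
N = 6 (N = 6*1 = 6)
w = 1 (w = (-1)² = 1)
q(T, j) = 6*T
(H(10) + q(5, w))² = (4 + 6*5)² = (4 + 30)² = 34² = 1156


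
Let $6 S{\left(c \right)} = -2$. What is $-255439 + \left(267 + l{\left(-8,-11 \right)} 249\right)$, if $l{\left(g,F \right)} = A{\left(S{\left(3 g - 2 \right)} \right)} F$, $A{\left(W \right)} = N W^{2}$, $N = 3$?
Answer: $-256085$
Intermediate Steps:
$S{\left(c \right)} = - \frac{1}{3}$ ($S{\left(c \right)} = \frac{1}{6} \left(-2\right) = - \frac{1}{3}$)
$A{\left(W \right)} = 3 W^{2}$
$l{\left(g,F \right)} = \frac{F}{3}$ ($l{\left(g,F \right)} = 3 \left(- \frac{1}{3}\right)^{2} F = 3 \cdot \frac{1}{9} F = \frac{F}{3}$)
$-255439 + \left(267 + l{\left(-8,-11 \right)} 249\right) = -255439 + \left(267 + \frac{1}{3} \left(-11\right) 249\right) = -255439 + \left(267 - 913\right) = -255439 - 646 = -256085$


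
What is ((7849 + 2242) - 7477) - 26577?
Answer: -23963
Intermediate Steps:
((7849 + 2242) - 7477) - 26577 = (10091 - 7477) - 26577 = 2614 - 26577 = -23963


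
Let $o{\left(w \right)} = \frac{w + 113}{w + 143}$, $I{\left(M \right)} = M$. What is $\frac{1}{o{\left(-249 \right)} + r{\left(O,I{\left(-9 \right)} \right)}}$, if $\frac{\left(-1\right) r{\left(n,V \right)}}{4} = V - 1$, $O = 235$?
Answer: $\frac{53}{2188} \approx 0.024223$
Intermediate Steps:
$r{\left(n,V \right)} = 4 - 4 V$ ($r{\left(n,V \right)} = - 4 \left(V - 1\right) = - 4 \left(-1 + V\right) = 4 - 4 V$)
$o{\left(w \right)} = \frac{113 + w}{143 + w}$
$\frac{1}{o{\left(-249 \right)} + r{\left(O,I{\left(-9 \right)} \right)}} = \frac{1}{\frac{113 - 249}{143 - 249} + \left(4 - -36\right)} = \frac{1}{\frac{1}{-106} \left(-136\right) + \left(4 + 36\right)} = \frac{1}{\left(- \frac{1}{106}\right) \left(-136\right) + 40} = \frac{1}{\frac{68}{53} + 40} = \frac{1}{\frac{2188}{53}} = \frac{53}{2188}$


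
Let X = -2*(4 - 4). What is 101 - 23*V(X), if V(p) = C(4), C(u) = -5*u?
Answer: 561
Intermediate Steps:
X = 0 (X = -2*0 = 0)
V(p) = -20 (V(p) = -5*4 = -20)
101 - 23*V(X) = 101 - 23*(-20) = 101 + 460 = 561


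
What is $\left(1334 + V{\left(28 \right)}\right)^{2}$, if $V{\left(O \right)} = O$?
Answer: $1855044$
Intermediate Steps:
$\left(1334 + V{\left(28 \right)}\right)^{2} = \left(1334 + 28\right)^{2} = 1362^{2} = 1855044$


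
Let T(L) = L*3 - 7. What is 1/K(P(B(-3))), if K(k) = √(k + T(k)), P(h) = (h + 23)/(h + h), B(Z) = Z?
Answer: -I*√183/61 ≈ -0.22177*I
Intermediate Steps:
T(L) = -7 + 3*L (T(L) = 3*L - 7 = -7 + 3*L)
P(h) = (23 + h)/(2*h) (P(h) = (23 + h)/((2*h)) = (23 + h)*(1/(2*h)) = (23 + h)/(2*h))
K(k) = √(-7 + 4*k) (K(k) = √(k + (-7 + 3*k)) = √(-7 + 4*k))
1/K(P(B(-3))) = 1/(√(-7 + 4*((½)*(23 - 3)/(-3)))) = 1/(√(-7 + 4*((½)*(-⅓)*20))) = 1/(√(-7 + 4*(-10/3))) = 1/(√(-7 - 40/3)) = 1/(√(-61/3)) = 1/(I*√183/3) = -I*√183/61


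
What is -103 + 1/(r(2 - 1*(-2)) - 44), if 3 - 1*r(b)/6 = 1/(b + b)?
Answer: -11025/107 ≈ -103.04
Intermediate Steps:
r(b) = 18 - 3/b (r(b) = 18 - 6/(b + b) = 18 - 6*1/(2*b) = 18 - 3/b)
-103 + 1/(r(2 - 1*(-2)) - 44) = -103 + 1/((18 - 3/(2 - 1*(-2))) - 44) = -103 + 1/((18 - 3/(2 + 2)) - 44) = -103 + 1/((18 - 3/4) - 44) = -103 + 1/((18 - 3*¼) - 44) = -103 + 1/((18 - ¾) - 44) = -103 + 1/(69/4 - 44) = -103 + 1/(-107/4) = -103 - 4/107 = -11025/107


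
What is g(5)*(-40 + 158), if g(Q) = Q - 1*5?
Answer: 0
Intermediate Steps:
g(Q) = -5 + Q (g(Q) = Q - 5 = -5 + Q)
g(5)*(-40 + 158) = (-5 + 5)*(-40 + 158) = 0*118 = 0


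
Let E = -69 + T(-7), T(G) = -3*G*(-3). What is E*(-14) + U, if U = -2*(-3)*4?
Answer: 1872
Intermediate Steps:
T(G) = 9*G
E = -132 (E = -69 + 9*(-7) = -69 - 63 = -132)
U = 24 (U = 6*4 = 24)
E*(-14) + U = -132*(-14) + 24 = 1848 + 24 = 1872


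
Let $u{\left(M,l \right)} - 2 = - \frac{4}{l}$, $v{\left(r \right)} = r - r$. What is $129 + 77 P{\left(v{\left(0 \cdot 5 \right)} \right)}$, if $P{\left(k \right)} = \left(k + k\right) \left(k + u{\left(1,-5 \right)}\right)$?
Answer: $129$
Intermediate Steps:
$v{\left(r \right)} = 0$
$u{\left(M,l \right)} = 2 - \frac{4}{l}$
$P{\left(k \right)} = 2 k \left(\frac{14}{5} + k\right)$ ($P{\left(k \right)} = \left(k + k\right) \left(k + \left(2 - \frac{4}{-5}\right)\right) = 2 k \left(k + \left(2 - - \frac{4}{5}\right)\right) = 2 k \left(k + \left(2 + \frac{4}{5}\right)\right) = 2 k \left(k + \frac{14}{5}\right) = 2 k \left(\frac{14}{5} + k\right)$)
$129 + 77 P{\left(v{\left(0 \cdot 5 \right)} \right)} = 129 + 77 \cdot \frac{2}{5} \cdot 0 \left(14 + 5 \cdot 0\right) = 129 + 77 \cdot \frac{2}{5} \cdot 0 \left(14 + 0\right) = 129 + 77 \cdot \frac{2}{5} \cdot 0 \cdot 14 = 129 + 77 \cdot 0 = 129 + 0 = 129$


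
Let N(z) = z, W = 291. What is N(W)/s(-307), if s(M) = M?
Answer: -291/307 ≈ -0.94788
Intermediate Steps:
N(W)/s(-307) = 291/(-307) = 291*(-1/307) = -291/307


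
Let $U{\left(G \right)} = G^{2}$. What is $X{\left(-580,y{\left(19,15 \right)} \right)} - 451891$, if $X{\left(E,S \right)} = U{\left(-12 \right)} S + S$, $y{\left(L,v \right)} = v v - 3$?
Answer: $-419701$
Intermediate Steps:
$y{\left(L,v \right)} = -3 + v^{2}$ ($y{\left(L,v \right)} = v^{2} - 3 = -3 + v^{2}$)
$X{\left(E,S \right)} = 145 S$ ($X{\left(E,S \right)} = \left(-12\right)^{2} S + S = 144 S + S = 145 S$)
$X{\left(-580,y{\left(19,15 \right)} \right)} - 451891 = 145 \left(-3 + 15^{2}\right) - 451891 = 145 \left(-3 + 225\right) - 451891 = 145 \cdot 222 - 451891 = 32190 - 451891 = -419701$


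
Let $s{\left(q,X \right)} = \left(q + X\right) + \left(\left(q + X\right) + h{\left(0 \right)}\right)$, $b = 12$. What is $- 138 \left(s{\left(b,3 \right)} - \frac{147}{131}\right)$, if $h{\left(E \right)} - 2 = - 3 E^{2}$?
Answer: $- \frac{558210}{131} \approx -4261.1$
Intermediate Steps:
$h{\left(E \right)} = 2 - 3 E^{2}$
$s{\left(q,X \right)} = 2 + 2 X + 2 q$ ($s{\left(q,X \right)} = \left(q + X\right) + \left(\left(q + X\right) + \left(2 - 3 \cdot 0^{2}\right)\right) = \left(X + q\right) + \left(\left(X + q\right) + \left(2 - 0\right)\right) = \left(X + q\right) + \left(\left(X + q\right) + \left(2 + 0\right)\right) = \left(X + q\right) + \left(\left(X + q\right) + 2\right) = \left(X + q\right) + \left(2 + X + q\right) = 2 + 2 X + 2 q$)
$- 138 \left(s{\left(b,3 \right)} - \frac{147}{131}\right) = - 138 \left(\left(2 + 2 \cdot 3 + 2 \cdot 12\right) - \frac{147}{131}\right) = - 138 \left(\left(2 + 6 + 24\right) - \frac{147}{131}\right) = - 138 \left(32 - \frac{147}{131}\right) = \left(-138\right) \frac{4045}{131} = - \frac{558210}{131}$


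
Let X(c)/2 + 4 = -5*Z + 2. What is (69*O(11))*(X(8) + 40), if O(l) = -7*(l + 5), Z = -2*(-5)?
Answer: 494592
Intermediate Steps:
Z = 10
X(c) = -104 (X(c) = -8 + 2*(-5*10 + 2) = -8 + 2*(-50 + 2) = -8 + 2*(-48) = -8 - 96 = -104)
O(l) = -35 - 7*l (O(l) = -7*(5 + l) = -35 - 7*l)
(69*O(11))*(X(8) + 40) = (69*(-35 - 7*11))*(-104 + 40) = (69*(-35 - 77))*(-64) = (69*(-112))*(-64) = -7728*(-64) = 494592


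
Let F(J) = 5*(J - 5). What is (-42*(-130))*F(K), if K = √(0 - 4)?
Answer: -136500 + 54600*I ≈ -1.365e+5 + 54600.0*I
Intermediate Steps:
K = 2*I (K = √(-4) = 2*I ≈ 2.0*I)
F(J) = -25 + 5*J (F(J) = 5*(-5 + J) = -25 + 5*J)
(-42*(-130))*F(K) = (-42*(-130))*(-25 + 5*(2*I)) = 5460*(-25 + 10*I) = -136500 + 54600*I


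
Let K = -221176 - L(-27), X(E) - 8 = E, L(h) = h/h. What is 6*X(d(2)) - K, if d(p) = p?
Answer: 221237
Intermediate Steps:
L(h) = 1
X(E) = 8 + E
K = -221177 (K = -221176 - 1*1 = -221176 - 1 = -221177)
6*X(d(2)) - K = 6*(8 + 2) - 1*(-221177) = 6*10 + 221177 = 60 + 221177 = 221237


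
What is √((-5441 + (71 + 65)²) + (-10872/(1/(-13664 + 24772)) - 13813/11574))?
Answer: I*√1797309274239362/3858 ≈ 10989.0*I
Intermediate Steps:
√((-5441 + (71 + 65)²) + (-10872/(1/(-13664 + 24772)) - 13813/11574)) = √((-5441 + 136²) + (-10872/(1/11108) - 13813*1/11574)) = √((-5441 + 18496) + (-10872/1/11108 - 13813/11574)) = √(13055 + (-10872*11108 - 13813/11574)) = √(13055 + (-120766176 - 13813/11574)) = √(13055 - 1397747734837/11574) = √(-1397596636267/11574) = I*√1797309274239362/3858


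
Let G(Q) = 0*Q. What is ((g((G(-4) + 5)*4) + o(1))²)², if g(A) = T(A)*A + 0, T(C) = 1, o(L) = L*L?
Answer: 194481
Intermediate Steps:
G(Q) = 0
o(L) = L²
g(A) = A (g(A) = 1*A + 0 = A + 0 = A)
((g((G(-4) + 5)*4) + o(1))²)² = (((0 + 5)*4 + 1²)²)² = ((5*4 + 1)²)² = ((20 + 1)²)² = (21²)² = 441² = 194481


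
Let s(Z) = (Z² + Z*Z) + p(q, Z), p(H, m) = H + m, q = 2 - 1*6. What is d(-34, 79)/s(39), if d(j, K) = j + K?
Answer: 45/3077 ≈ 0.014625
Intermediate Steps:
q = -4 (q = 2 - 6 = -4)
s(Z) = -4 + Z + 2*Z² (s(Z) = (Z² + Z*Z) + (-4 + Z) = (Z² + Z²) + (-4 + Z) = 2*Z² + (-4 + Z) = -4 + Z + 2*Z²)
d(j, K) = K + j
d(-34, 79)/s(39) = (79 - 34)/(-4 + 39 + 2*39²) = 45/(-4 + 39 + 2*1521) = 45/(-4 + 39 + 3042) = 45/3077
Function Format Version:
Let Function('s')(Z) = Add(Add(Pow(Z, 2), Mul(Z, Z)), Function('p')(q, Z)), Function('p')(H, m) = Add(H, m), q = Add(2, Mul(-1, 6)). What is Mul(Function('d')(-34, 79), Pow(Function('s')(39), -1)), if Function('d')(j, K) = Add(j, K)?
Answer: Rational(45, 3077) ≈ 0.014625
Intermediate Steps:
q = -4 (q = Add(2, -6) = -4)
Function('s')(Z) = Add(-4, Z, Mul(2, Pow(Z, 2))) (Function('s')(Z) = Add(Add(Pow(Z, 2), Mul(Z, Z)), Add(-4, Z)) = Add(Add(Pow(Z, 2), Pow(Z, 2)), Add(-4, Z)) = Add(Mul(2, Pow(Z, 2)), Add(-4, Z)) = Add(-4, Z, Mul(2, Pow(Z, 2))))
Function('d')(j, K) = Add(K, j)
Mul(Function('d')(-34, 79), Pow(Function('s')(39), -1)) = Mul(Add(79, -34), Pow(Add(-4, 39, Mul(2, Pow(39, 2))), -1)) = Mul(45, Pow(Add(-4, 39, Mul(2, 1521)), -1)) = Mul(45, Pow(Add(-4, 39, 3042), -1)) = Mul(45, Pow(3077, -1)) = Mul(45, Rational(1, 3077)) = Rational(45, 3077)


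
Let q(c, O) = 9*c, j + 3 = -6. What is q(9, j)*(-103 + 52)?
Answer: -4131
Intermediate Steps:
j = -9 (j = -3 - 6 = -9)
q(9, j)*(-103 + 52) = (9*9)*(-103 + 52) = 81*(-51) = -4131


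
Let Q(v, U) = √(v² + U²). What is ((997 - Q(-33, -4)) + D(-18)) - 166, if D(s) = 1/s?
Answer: 14957/18 - √1105 ≈ 797.70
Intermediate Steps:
Q(v, U) = √(U² + v²)
((997 - Q(-33, -4)) + D(-18)) - 166 = ((997 - √((-4)² + (-33)²)) + 1/(-18)) - 166 = ((997 - √(16 + 1089)) - 1/18) - 166 = ((997 - √1105) - 1/18) - 166 = (17945/18 - √1105) - 166 = 14957/18 - √1105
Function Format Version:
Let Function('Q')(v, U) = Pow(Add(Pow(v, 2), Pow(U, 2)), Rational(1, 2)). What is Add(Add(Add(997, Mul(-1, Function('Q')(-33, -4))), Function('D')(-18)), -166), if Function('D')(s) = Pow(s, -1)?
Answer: Add(Rational(14957, 18), Mul(-1, Pow(1105, Rational(1, 2)))) ≈ 797.70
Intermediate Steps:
Function('Q')(v, U) = Pow(Add(Pow(U, 2), Pow(v, 2)), Rational(1, 2))
Add(Add(Add(997, Mul(-1, Function('Q')(-33, -4))), Function('D')(-18)), -166) = Add(Add(Add(997, Mul(-1, Pow(Add(Pow(-4, 2), Pow(-33, 2)), Rational(1, 2)))), Pow(-18, -1)), -166) = Add(Add(Add(997, Mul(-1, Pow(Add(16, 1089), Rational(1, 2)))), Rational(-1, 18)), -166) = Add(Add(Add(997, Mul(-1, Pow(1105, Rational(1, 2)))), Rational(-1, 18)), -166) = Add(Add(Rational(17945, 18), Mul(-1, Pow(1105, Rational(1, 2)))), -166) = Add(Rational(14957, 18), Mul(-1, Pow(1105, Rational(1, 2))))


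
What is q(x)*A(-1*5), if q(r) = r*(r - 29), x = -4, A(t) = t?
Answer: -660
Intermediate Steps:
q(r) = r*(-29 + r)
q(x)*A(-1*5) = (-4*(-29 - 4))*(-1*5) = -4*(-33)*(-5) = 132*(-5) = -660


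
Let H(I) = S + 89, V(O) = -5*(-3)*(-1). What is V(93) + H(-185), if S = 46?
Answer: 120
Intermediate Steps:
V(O) = -15 (V(O) = 15*(-1) = -15)
H(I) = 135 (H(I) = 46 + 89 = 135)
V(93) + H(-185) = -15 + 135 = 120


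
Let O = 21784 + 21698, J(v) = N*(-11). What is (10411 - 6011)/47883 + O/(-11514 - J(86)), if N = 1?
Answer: -184675946/50072559 ≈ -3.6882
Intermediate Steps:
J(v) = -11 (J(v) = 1*(-11) = -11)
O = 43482
(10411 - 6011)/47883 + O/(-11514 - J(86)) = (10411 - 6011)/47883 + 43482/(-11514 - 1*(-11)) = 4400*(1/47883) + 43482/(-11514 + 11) = 400/4353 + 43482/(-11503) = 400/4353 + 43482*(-1/11503) = 400/4353 - 43482/11503 = -184675946/50072559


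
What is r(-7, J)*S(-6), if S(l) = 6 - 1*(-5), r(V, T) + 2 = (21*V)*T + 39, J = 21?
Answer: -33550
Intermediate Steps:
r(V, T) = 37 + 21*T*V (r(V, T) = -2 + ((21*V)*T + 39) = -2 + (21*T*V + 39) = -2 + (39 + 21*T*V) = 37 + 21*T*V)
S(l) = 11 (S(l) = 6 + 5 = 11)
r(-7, J)*S(-6) = (37 + 21*21*(-7))*11 = (37 - 3087)*11 = -3050*11 = -33550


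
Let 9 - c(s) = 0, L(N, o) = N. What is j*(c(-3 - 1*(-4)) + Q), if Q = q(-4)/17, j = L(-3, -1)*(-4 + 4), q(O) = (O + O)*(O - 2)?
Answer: 0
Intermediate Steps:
q(O) = 2*O*(-2 + O) (q(O) = (2*O)*(-2 + O) = 2*O*(-2 + O))
c(s) = 9 (c(s) = 9 - 1*0 = 9 + 0 = 9)
j = 0 (j = -3*(-4 + 4) = -3*0 = 0)
Q = 48/17 (Q = (2*(-4)*(-2 - 4))/17 = (2*(-4)*(-6))*(1/17) = 48*(1/17) = 48/17 ≈ 2.8235)
j*(c(-3 - 1*(-4)) + Q) = 0*(9 + 48/17) = 0*(201/17) = 0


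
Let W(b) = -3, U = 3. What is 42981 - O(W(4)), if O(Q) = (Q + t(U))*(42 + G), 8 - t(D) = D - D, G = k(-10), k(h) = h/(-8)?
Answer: 171059/4 ≈ 42765.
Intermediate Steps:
k(h) = -h/8 (k(h) = h*(-1/8) = -h/8)
G = 5/4 (G = -1/8*(-10) = 5/4 ≈ 1.2500)
t(D) = 8 (t(D) = 8 - (D - D) = 8 - 1*0 = 8 + 0 = 8)
O(Q) = 346 + 173*Q/4 (O(Q) = (Q + 8)*(42 + 5/4) = (8 + Q)*(173/4) = 346 + 173*Q/4)
42981 - O(W(4)) = 42981 - (346 + (173/4)*(-3)) = 42981 - (346 - 519/4) = 42981 - 1*865/4 = 42981 - 865/4 = 171059/4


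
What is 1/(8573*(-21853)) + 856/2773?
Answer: 160367975491/519509817437 ≈ 0.30869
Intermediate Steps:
1/(8573*(-21853)) + 856/2773 = (1/8573)*(-1/21853) + 856*(1/2773) = -1/187345769 + 856/2773 = 160367975491/519509817437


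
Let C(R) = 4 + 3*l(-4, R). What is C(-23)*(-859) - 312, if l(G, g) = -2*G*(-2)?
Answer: 37484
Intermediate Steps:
l(G, g) = 4*G
C(R) = -44 (C(R) = 4 + 3*(4*(-4)) = 4 + 3*(-16) = 4 - 48 = -44)
C(-23)*(-859) - 312 = -44*(-859) - 312 = 37796 - 312 = 37484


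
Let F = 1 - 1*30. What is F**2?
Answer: 841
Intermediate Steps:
F = -29 (F = 1 - 30 = -29)
F**2 = (-29)**2 = 841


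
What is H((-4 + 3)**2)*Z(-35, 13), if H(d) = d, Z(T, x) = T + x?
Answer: -22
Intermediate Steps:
H((-4 + 3)**2)*Z(-35, 13) = (-4 + 3)**2*(-35 + 13) = (-1)**2*(-22) = 1*(-22) = -22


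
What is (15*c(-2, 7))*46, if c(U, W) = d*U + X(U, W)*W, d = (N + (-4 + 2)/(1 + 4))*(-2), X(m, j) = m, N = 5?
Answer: 3036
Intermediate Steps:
d = -46/5 (d = (5 + (-4 + 2)/(1 + 4))*(-2) = (5 - 2/5)*(-2) = (5 - 2*⅕)*(-2) = (5 - ⅖)*(-2) = (23/5)*(-2) = -46/5 ≈ -9.2000)
c(U, W) = -46*U/5 + U*W
(15*c(-2, 7))*46 = (15*((⅕)*(-2)*(-46 + 5*7)))*46 = (15*((⅕)*(-2)*(-46 + 35)))*46 = (15*((⅕)*(-2)*(-11)))*46 = (15*(22/5))*46 = 66*46 = 3036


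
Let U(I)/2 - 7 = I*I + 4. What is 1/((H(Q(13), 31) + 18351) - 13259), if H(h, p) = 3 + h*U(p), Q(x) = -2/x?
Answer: 13/62347 ≈ 0.00020851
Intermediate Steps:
U(I) = 22 + 2*I² (U(I) = 14 + 2*(I*I + 4) = 14 + 2*(I² + 4) = 14 + 2*(4 + I²) = 14 + (8 + 2*I²) = 22 + 2*I²)
H(h, p) = 3 + h*(22 + 2*p²)
1/((H(Q(13), 31) + 18351) - 13259) = 1/(((3 + 2*(-2/13)*(11 + 31²)) + 18351) - 13259) = 1/(((3 + 2*(-2*1/13)*(11 + 961)) + 18351) - 13259) = 1/(((3 + 2*(-2/13)*972) + 18351) - 13259) = 1/(((3 - 3888/13) + 18351) - 13259) = 1/((-3849/13 + 18351) - 13259) = 1/(234714/13 - 13259) = 1/(62347/13) = 13/62347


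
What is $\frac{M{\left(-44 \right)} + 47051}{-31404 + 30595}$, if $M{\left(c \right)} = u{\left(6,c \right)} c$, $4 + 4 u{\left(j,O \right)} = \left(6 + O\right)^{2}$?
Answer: $- \frac{31211}{809} \approx -38.58$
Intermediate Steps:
$u{\left(j,O \right)} = -1 + \frac{\left(6 + O\right)^{2}}{4}$
$M{\left(c \right)} = c \left(-1 + \frac{\left(6 + c\right)^{2}}{4}\right)$ ($M{\left(c \right)} = \left(-1 + \frac{\left(6 + c\right)^{2}}{4}\right) c = c \left(-1 + \frac{\left(6 + c\right)^{2}}{4}\right)$)
$\frac{M{\left(-44 \right)} + 47051}{-31404 + 30595} = \frac{\frac{1}{4} \left(-44\right) \left(-4 + \left(6 - 44\right)^{2}\right) + 47051}{-31404 + 30595} = \frac{\frac{1}{4} \left(-44\right) \left(-4 + \left(-38\right)^{2}\right) + 47051}{-809} = \left(\frac{1}{4} \left(-44\right) \left(-4 + 1444\right) + 47051\right) \left(- \frac{1}{809}\right) = \left(\frac{1}{4} \left(-44\right) 1440 + 47051\right) \left(- \frac{1}{809}\right) = \left(-15840 + 47051\right) \left(- \frac{1}{809}\right) = 31211 \left(- \frac{1}{809}\right) = - \frac{31211}{809}$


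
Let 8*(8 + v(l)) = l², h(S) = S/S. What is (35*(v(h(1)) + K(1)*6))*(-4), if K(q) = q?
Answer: 525/2 ≈ 262.50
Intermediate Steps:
h(S) = 1
v(l) = -8 + l²/8
(35*(v(h(1)) + K(1)*6))*(-4) = (35*((-8 + (⅛)*1²) + 1*6))*(-4) = (35*((-8 + (⅛)*1) + 6))*(-4) = (35*((-8 + ⅛) + 6))*(-4) = (35*(-63/8 + 6))*(-4) = (35*(-15/8))*(-4) = -525/8*(-4) = 525/2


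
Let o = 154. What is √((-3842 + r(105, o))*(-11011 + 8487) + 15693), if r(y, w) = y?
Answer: √9447881 ≈ 3073.7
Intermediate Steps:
√((-3842 + r(105, o))*(-11011 + 8487) + 15693) = √((-3842 + 105)*(-11011 + 8487) + 15693) = √(-3737*(-2524) + 15693) = √(9432188 + 15693) = √9447881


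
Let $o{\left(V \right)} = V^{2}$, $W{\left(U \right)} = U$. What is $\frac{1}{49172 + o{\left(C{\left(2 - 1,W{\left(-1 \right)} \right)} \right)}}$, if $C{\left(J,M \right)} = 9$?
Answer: $\frac{1}{49253} \approx 2.0303 \cdot 10^{-5}$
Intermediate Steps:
$\frac{1}{49172 + o{\left(C{\left(2 - 1,W{\left(-1 \right)} \right)} \right)}} = \frac{1}{49172 + 9^{2}} = \frac{1}{49172 + 81} = \frac{1}{49253}$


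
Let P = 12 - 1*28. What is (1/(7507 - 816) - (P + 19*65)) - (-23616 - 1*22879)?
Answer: 302941717/6691 ≈ 45276.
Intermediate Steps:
P = -16 (P = 12 - 28 = -16)
(1/(7507 - 816) - (P + 19*65)) - (-23616 - 1*22879) = (1/(7507 - 816) - (-16 + 19*65)) - (-23616 - 1*22879) = (1/6691 - (-16 + 1235)) - (-23616 - 22879) = (1/6691 - 1*1219) - 1*(-46495) = (1/6691 - 1219) + 46495 = -8156328/6691 + 46495 = 302941717/6691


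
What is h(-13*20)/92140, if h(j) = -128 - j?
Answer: 33/23035 ≈ 0.0014326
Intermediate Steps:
h(-13*20)/92140 = (-128 - (-13)*20)/92140 = (-128 - 1*(-260))*(1/92140) = (-128 + 260)*(1/92140) = 132*(1/92140) = 33/23035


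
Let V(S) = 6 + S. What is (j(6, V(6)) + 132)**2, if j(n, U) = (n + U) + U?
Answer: 26244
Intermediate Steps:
j(n, U) = n + 2*U (j(n, U) = (U + n) + U = n + 2*U)
(j(6, V(6)) + 132)**2 = ((6 + 2*(6 + 6)) + 132)**2 = ((6 + 2*12) + 132)**2 = ((6 + 24) + 132)**2 = (30 + 132)**2 = 162**2 = 26244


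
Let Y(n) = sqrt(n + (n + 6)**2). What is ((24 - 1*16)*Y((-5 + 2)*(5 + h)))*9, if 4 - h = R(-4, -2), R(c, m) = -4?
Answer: 360*sqrt(42) ≈ 2333.1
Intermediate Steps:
h = 8 (h = 4 - 1*(-4) = 4 + 4 = 8)
Y(n) = sqrt(n + (6 + n)**2)
((24 - 1*16)*Y((-5 + 2)*(5 + h)))*9 = ((24 - 1*16)*sqrt((-5 + 2)*(5 + 8) + (6 + (-5 + 2)*(5 + 8))**2))*9 = ((24 - 16)*sqrt(-3*13 + (6 - 3*13)**2))*9 = (8*sqrt(-39 + (6 - 39)**2))*9 = (8*sqrt(-39 + (-33)**2))*9 = (8*sqrt(-39 + 1089))*9 = (8*sqrt(1050))*9 = (8*(5*sqrt(42)))*9 = (40*sqrt(42))*9 = 360*sqrt(42)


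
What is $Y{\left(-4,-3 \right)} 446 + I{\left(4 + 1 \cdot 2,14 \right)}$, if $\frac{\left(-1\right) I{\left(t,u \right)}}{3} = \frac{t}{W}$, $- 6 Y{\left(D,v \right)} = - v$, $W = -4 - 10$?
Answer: $- \frac{1552}{7} \approx -221.71$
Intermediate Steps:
$W = -14$
$Y{\left(D,v \right)} = \frac{v}{6}$ ($Y{\left(D,v \right)} = - \frac{\left(-1\right) v}{6} = \frac{v}{6}$)
$I{\left(t,u \right)} = \frac{3 t}{14}$ ($I{\left(t,u \right)} = - 3 \frac{t}{-14} = - 3 t \left(- \frac{1}{14}\right) = - 3 \left(- \frac{t}{14}\right) = \frac{3 t}{14}$)
$Y{\left(-4,-3 \right)} 446 + I{\left(4 + 1 \cdot 2,14 \right)} = \frac{1}{6} \left(-3\right) 446 + \frac{3 \left(4 + 1 \cdot 2\right)}{14} = \left(- \frac{1}{2}\right) 446 + \frac{3 \left(4 + 2\right)}{14} = -223 + \frac{3}{14} \cdot 6 = -223 + \frac{9}{7} = - \frac{1552}{7}$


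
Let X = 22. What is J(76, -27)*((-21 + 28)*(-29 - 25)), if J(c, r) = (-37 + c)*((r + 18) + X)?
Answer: -191646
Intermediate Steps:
J(c, r) = (-37 + c)*(40 + r) (J(c, r) = (-37 + c)*((r + 18) + 22) = (-37 + c)*((18 + r) + 22) = (-37 + c)*(40 + r))
J(76, -27)*((-21 + 28)*(-29 - 25)) = (-1480 - 37*(-27) + 40*76 + 76*(-27))*((-21 + 28)*(-29 - 25)) = (-1480 + 999 + 3040 - 2052)*(7*(-54)) = 507*(-378) = -191646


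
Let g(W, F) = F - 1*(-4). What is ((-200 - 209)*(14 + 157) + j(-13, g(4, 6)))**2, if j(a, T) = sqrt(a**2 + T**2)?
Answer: (69939 - sqrt(269))**2 ≈ 4.8892e+9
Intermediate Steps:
g(W, F) = 4 + F (g(W, F) = F + 4 = 4 + F)
j(a, T) = sqrt(T**2 + a**2)
((-200 - 209)*(14 + 157) + j(-13, g(4, 6)))**2 = ((-200 - 209)*(14 + 157) + sqrt((4 + 6)**2 + (-13)**2))**2 = (-409*171 + sqrt(10**2 + 169))**2 = (-69939 + sqrt(100 + 169))**2 = (-69939 + sqrt(269))**2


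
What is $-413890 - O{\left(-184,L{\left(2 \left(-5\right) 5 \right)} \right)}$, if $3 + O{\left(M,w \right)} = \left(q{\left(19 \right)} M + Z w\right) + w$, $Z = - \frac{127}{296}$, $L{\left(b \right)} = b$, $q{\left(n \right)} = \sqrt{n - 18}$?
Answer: $- \frac{61223819}{148} \approx -4.1367 \cdot 10^{5}$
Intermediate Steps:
$q{\left(n \right)} = \sqrt{-18 + n}$
$Z = - \frac{127}{296}$ ($Z = \left(-127\right) \frac{1}{296} = - \frac{127}{296} \approx -0.42905$)
$O{\left(M,w \right)} = -3 + M + \frac{169 w}{296}$ ($O{\left(M,w \right)} = -3 + \left(\left(\sqrt{-18 + 19} M - \frac{127 w}{296}\right) + w\right) = -3 + \left(\left(\sqrt{1} M - \frac{127 w}{296}\right) + w\right) = -3 + \left(\left(1 M - \frac{127 w}{296}\right) + w\right) = -3 + \left(\left(M - \frac{127 w}{296}\right) + w\right) = -3 + \left(M + \frac{169 w}{296}\right) = -3 + M + \frac{169 w}{296}$)
$-413890 - O{\left(-184,L{\left(2 \left(-5\right) 5 \right)} \right)} = -413890 - \left(-3 - 184 + \frac{169 \cdot 2 \left(-5\right) 5}{296}\right) = -413890 - \left(-3 - 184 + \frac{169 \left(\left(-10\right) 5\right)}{296}\right) = -413890 - \left(-3 - 184 + \frac{169}{296} \left(-50\right)\right) = -413890 - \left(-3 - 184 - \frac{4225}{148}\right) = -413890 - - \frac{31901}{148} = -413890 + \frac{31901}{148} = - \frac{61223819}{148}$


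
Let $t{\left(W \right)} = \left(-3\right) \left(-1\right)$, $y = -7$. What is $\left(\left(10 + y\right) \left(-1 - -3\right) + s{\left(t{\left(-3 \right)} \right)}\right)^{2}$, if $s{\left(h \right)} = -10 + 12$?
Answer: $64$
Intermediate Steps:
$t{\left(W \right)} = 3$
$s{\left(h \right)} = 2$
$\left(\left(10 + y\right) \left(-1 - -3\right) + s{\left(t{\left(-3 \right)} \right)}\right)^{2} = \left(\left(10 - 7\right) \left(-1 - -3\right) + 2\right)^{2} = \left(3 \left(-1 + 3\right) + 2\right)^{2} = \left(3 \cdot 2 + 2\right)^{2} = \left(6 + 2\right)^{2} = 8^{2} = 64$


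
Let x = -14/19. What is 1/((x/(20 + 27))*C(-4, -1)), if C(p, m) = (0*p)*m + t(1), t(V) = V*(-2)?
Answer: 893/28 ≈ 31.893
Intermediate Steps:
t(V) = -2*V
C(p, m) = -2 (C(p, m) = (0*p)*m - 2*1 = 0*m - 2 = 0 - 2 = -2)
x = -14/19 (x = -14*1/19 = -14/19 ≈ -0.73684)
1/((x/(20 + 27))*C(-4, -1)) = 1/((-14/19/(20 + 27))*(-2)) = 1/((-14/19/47)*(-2)) = 1/(((1/47)*(-14/19))*(-2)) = 1/(-14/893*(-2)) = 1/(28/893) = 893/28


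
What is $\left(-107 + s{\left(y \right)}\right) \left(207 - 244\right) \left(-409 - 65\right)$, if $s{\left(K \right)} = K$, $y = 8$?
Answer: $-1736262$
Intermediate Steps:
$\left(-107 + s{\left(y \right)}\right) \left(207 - 244\right) \left(-409 - 65\right) = \left(-107 + 8\right) \left(207 - 244\right) \left(-409 - 65\right) = \left(-99\right) \left(-37\right) \left(-474\right) = 3663 \left(-474\right) = -1736262$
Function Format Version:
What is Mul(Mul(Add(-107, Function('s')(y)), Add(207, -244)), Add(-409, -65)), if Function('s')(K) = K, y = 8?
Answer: -1736262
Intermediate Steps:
Mul(Mul(Add(-107, Function('s')(y)), Add(207, -244)), Add(-409, -65)) = Mul(Mul(Add(-107, 8), Add(207, -244)), Add(-409, -65)) = Mul(Mul(-99, -37), -474) = Mul(3663, -474) = -1736262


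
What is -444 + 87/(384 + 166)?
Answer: -244113/550 ≈ -443.84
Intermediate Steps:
-444 + 87/(384 + 166) = -444 + 87/550 = -244113/550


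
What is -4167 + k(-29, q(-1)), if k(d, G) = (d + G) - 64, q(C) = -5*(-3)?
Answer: -4245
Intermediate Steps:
q(C) = 15
k(d, G) = -64 + G + d (k(d, G) = (G + d) - 64 = -64 + G + d)
-4167 + k(-29, q(-1)) = -4167 + (-64 + 15 - 29) = -4167 - 78 = -4245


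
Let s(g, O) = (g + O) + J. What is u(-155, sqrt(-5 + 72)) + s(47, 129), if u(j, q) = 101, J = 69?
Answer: 346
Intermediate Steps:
s(g, O) = 69 + O + g (s(g, O) = (g + O) + 69 = (O + g) + 69 = 69 + O + g)
u(-155, sqrt(-5 + 72)) + s(47, 129) = 101 + (69 + 129 + 47) = 101 + 245 = 346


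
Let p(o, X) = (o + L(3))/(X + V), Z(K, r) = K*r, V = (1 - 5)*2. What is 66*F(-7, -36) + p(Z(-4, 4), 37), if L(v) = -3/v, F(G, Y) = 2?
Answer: 3811/29 ≈ 131.41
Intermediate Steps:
V = -8 (V = -4*2 = -8)
p(o, X) = (-1 + o)/(-8 + X) (p(o, X) = (o - 3/3)/(X - 8) = (o - 3*⅓)/(-8 + X) = (o - 1)/(-8 + X) = (-1 + o)/(-8 + X))
66*F(-7, -36) + p(Z(-4, 4), 37) = 66*2 + (-1 - 4*4)/(-8 + 37) = 132 + (-1 - 16)/29 = 132 + (1/29)*(-17) = 132 - 17/29 = 3811/29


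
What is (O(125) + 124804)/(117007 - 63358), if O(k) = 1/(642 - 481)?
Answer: 2232605/959721 ≈ 2.3263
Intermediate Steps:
O(k) = 1/161
(O(125) + 124804)/(117007 - 63358) = (1/161 + 124804)/(117007 - 63358) = (20093445/161)/53649 = (20093445/161)*(1/53649) = 2232605/959721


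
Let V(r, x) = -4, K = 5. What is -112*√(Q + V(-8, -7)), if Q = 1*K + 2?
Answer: -112*√3 ≈ -193.99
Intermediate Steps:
Q = 7 (Q = 1*5 + 2 = 5 + 2 = 7)
-112*√(Q + V(-8, -7)) = -112*√(7 - 4) = -112*√3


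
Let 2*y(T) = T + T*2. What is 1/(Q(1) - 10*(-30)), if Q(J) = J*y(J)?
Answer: 2/603 ≈ 0.0033167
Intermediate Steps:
y(T) = 3*T/2 (y(T) = (T + T*2)/2 = (T + 2*T)/2 = (3*T)/2 = 3*T/2)
Q(J) = 3*J²/2 (Q(J) = J*(3*J/2) = 3*J²/2)
1/(Q(1) - 10*(-30)) = 1/((3/2)*1² - 10*(-30)) = 1/((3/2)*1 + 300) = 1/(3/2 + 300) = 1/(603/2) = 2/603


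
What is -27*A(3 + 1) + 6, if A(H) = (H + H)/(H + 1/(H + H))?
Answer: -510/11 ≈ -46.364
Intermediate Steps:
A(H) = 2*H/(H + 1/(2*H)) (A(H) = (2*H)/(H + 1/(2*H)) = 2*H/(H + 1/(2*H)))
-27*A(3 + 1) + 6 = -108*(3 + 1)²/(1 + 2*(3 + 1)²) + 6 = -108*4²/(1 + 2*4²) + 6 = -108*16/(1 + 2*16) + 6 = -108*16/(1 + 32) + 6 = -108*16/33 + 6 = -27*64/33 + 6 = -576/11 + 6 = -510/11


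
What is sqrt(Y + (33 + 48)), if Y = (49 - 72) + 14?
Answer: 6*sqrt(2) ≈ 8.4853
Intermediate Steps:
Y = -9 (Y = -23 + 14 = -9)
sqrt(Y + (33 + 48)) = sqrt(-9 + (33 + 48)) = sqrt(-9 + 81) = sqrt(72) = 6*sqrt(2)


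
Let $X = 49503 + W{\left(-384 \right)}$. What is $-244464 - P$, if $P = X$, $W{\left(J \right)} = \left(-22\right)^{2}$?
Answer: $-294451$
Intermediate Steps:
$W{\left(J \right)} = 484$
$X = 49987$ ($X = 49503 + 484 = 49987$)
$P = 49987$
$-244464 - P = -244464 - 49987 = -294451$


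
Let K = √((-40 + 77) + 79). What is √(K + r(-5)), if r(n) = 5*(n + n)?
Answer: √(-50 + 2*√29) ≈ 6.2634*I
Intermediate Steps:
r(n) = 10*n (r(n) = 5*(2*n) = 10*n)
K = 2*√29 (K = √(37 + 79) = √116 = 2*√29 ≈ 10.770)
√(K + r(-5)) = √(2*√29 + 10*(-5)) = √(2*√29 - 50) = √(-50 + 2*√29)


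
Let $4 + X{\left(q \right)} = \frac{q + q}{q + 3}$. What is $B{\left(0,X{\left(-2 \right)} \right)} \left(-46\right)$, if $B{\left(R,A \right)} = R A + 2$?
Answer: $-92$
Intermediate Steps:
$X{\left(q \right)} = -4 + \frac{2 q}{3 + q}$ ($X{\left(q \right)} = -4 + \frac{q + q}{q + 3} = -4 + \frac{2 q}{3 + q}$)
$B{\left(R,A \right)} = 2 + A R$ ($B{\left(R,A \right)} = A R + 2 = 2 + A R$)
$B{\left(0,X{\left(-2 \right)} \right)} \left(-46\right) = \left(2 + \frac{2 \left(-6 - -2\right)}{3 - 2} \cdot 0\right) \left(-46\right) = \left(2 + \frac{2 \left(-6 + 2\right)}{1} \cdot 0\right) \left(-46\right) = \left(2 + 2 \cdot 1 \left(-4\right) 0\right) \left(-46\right) = \left(2 - 0\right) \left(-46\right) = \left(2 + 0\right) \left(-46\right) = 2 \left(-46\right) = -92$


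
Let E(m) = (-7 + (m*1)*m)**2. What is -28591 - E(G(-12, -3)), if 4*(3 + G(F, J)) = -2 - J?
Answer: -7319377/256 ≈ -28591.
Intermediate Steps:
G(F, J) = -7/2 - J/4 (G(F, J) = -3 + (-2 - J)/4 = -3 + (-1/2 - J/4) = -7/2 - J/4)
E(m) = (-7 + m**2)**2 (E(m) = (-7 + m*m)**2 = (-7 + m**2)**2)
-28591 - E(G(-12, -3)) = -28591 - (-7 + (-7/2 - 1/4*(-3))**2)**2 = -28591 - (-7 + (-7/2 + 3/4)**2)**2 = -28591 - (-7 + (-11/4)**2)**2 = -28591 - (-7 + 121/16)**2 = -28591 - (9/16)**2 = -28591 - 1*81/256 = -28591 - 81/256 = -7319377/256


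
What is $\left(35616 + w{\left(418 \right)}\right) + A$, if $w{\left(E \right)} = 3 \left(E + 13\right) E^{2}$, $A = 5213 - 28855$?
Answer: $225930106$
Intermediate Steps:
$A = -23642$
$w{\left(E \right)} = E^{2} \left(39 + 3 E\right)$ ($w{\left(E \right)} = 3 \left(13 + E\right) E^{2} = \left(39 + 3 E\right) E^{2} = E^{2} \left(39 + 3 E\right)$)
$\left(35616 + w{\left(418 \right)}\right) + A = \left(35616 + 3 \cdot 418^{2} \left(13 + 418\right)\right) - 23642 = \left(35616 + 3 \cdot 174724 \cdot 431\right) - 23642 = \left(35616 + 225918132\right) - 23642 = 225953748 - 23642 = 225930106$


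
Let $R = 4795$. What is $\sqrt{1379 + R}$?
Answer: $21 \sqrt{14} \approx 78.575$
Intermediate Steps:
$\sqrt{1379 + R} = \sqrt{1379 + 4795} = \sqrt{6174} = 21 \sqrt{14}$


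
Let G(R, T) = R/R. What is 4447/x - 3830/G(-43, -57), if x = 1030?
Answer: -3940453/1030 ≈ -3825.7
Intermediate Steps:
G(R, T) = 1
4447/x - 3830/G(-43, -57) = 4447/1030 - 3830/1 = 4447*(1/1030) - 3830*1 = 4447/1030 - 3830 = -3940453/1030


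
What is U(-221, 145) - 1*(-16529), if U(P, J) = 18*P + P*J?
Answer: -19494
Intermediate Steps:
U(P, J) = 18*P + J*P
U(-221, 145) - 1*(-16529) = -221*(18 + 145) - 1*(-16529) = -221*163 + 16529 = -36023 + 16529 = -19494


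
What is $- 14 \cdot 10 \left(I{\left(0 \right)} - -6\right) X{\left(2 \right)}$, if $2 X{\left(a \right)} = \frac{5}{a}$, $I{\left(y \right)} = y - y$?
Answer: $-1050$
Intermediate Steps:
$I{\left(y \right)} = 0$
$X{\left(a \right)} = \frac{5}{2 a}$ ($X{\left(a \right)} = \frac{5 \frac{1}{a}}{2} = \frac{5}{2 a}$)
$- 14 \cdot 10 \left(I{\left(0 \right)} - -6\right) X{\left(2 \right)} = - 14 \cdot 10 \left(0 - -6\right) \frac{5}{2 \cdot 2} = - 14 \cdot 10 \left(0 + 6\right) \frac{5}{2} \cdot \frac{1}{2} = - 14 \cdot 10 \cdot 6 \cdot \frac{5}{4} = - 14 \cdot 60 \cdot \frac{5}{4} = \left(-14\right) 75 = -1050$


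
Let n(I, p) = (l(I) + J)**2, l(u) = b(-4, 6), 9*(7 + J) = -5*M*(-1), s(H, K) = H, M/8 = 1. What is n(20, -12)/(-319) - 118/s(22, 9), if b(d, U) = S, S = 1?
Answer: -12617/2349 ≈ -5.3712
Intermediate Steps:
M = 8 (M = 8*1 = 8)
b(d, U) = 1
J = -23/9 (J = -7 + (-5*8*(-1))/9 = -7 + (-40*(-1))/9 = -7 + (1/9)*40 = -7 + 40/9 = -23/9 ≈ -2.5556)
l(u) = 1
n(I, p) = 196/81 (n(I, p) = (1 - 23/9)**2 = (-14/9)**2 = 196/81)
n(20, -12)/(-319) - 118/s(22, 9) = (196/81)/(-319) - 118/22 = (196/81)*(-1/319) - 118*1/22 = -196/25839 - 59/11 = -12617/2349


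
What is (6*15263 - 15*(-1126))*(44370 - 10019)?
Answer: 3725984268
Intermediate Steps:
(6*15263 - 15*(-1126))*(44370 - 10019) = (91578 + 16890)*34351 = 108468*34351 = 3725984268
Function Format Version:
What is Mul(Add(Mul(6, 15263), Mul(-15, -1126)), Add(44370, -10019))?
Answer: 3725984268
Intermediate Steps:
Mul(Add(Mul(6, 15263), Mul(-15, -1126)), Add(44370, -10019)) = Mul(Add(91578, 16890), 34351) = Mul(108468, 34351) = 3725984268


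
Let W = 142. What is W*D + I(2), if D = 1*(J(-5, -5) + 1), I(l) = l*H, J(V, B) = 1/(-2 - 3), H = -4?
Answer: 528/5 ≈ 105.60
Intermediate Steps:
J(V, B) = -1/5 (J(V, B) = 1/(-5) = -1/5)
I(l) = -4*l (I(l) = l*(-4) = -4*l)
D = 4/5 (D = 1*(-1/5 + 1) = 1*(4/5) = 4/5 ≈ 0.80000)
W*D + I(2) = 142*(4/5) - 4*2 = 568/5 - 8 = 528/5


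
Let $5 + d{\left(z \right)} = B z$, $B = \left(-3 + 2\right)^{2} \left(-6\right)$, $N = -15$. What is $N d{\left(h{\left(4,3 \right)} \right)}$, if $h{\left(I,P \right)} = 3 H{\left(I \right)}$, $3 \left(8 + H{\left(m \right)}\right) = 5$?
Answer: $-1635$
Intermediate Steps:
$H{\left(m \right)} = - \frac{19}{3}$ ($H{\left(m \right)} = -8 + \frac{1}{3} \cdot 5 = -8 + \frac{5}{3} = - \frac{19}{3}$)
$h{\left(I,P \right)} = -19$ ($h{\left(I,P \right)} = 3 \left(- \frac{19}{3}\right) = -19$)
$B = -6$ ($B = \left(-1\right)^{2} \left(-6\right) = 1 \left(-6\right) = -6$)
$d{\left(z \right)} = -5 - 6 z$
$N d{\left(h{\left(4,3 \right)} \right)} = - 15 \left(-5 - -114\right) = - 15 \left(-5 + 114\right) = \left(-15\right) 109 = -1635$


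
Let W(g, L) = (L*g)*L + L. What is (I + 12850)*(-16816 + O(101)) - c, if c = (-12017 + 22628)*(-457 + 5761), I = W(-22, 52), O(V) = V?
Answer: 722404246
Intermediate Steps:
W(g, L) = L + g*L² (W(g, L) = g*L² + L = L + g*L²)
I = -59436 (I = 52*(1 + 52*(-22)) = 52*(1 - 1144) = 52*(-1143) = -59436)
c = 56280744 (c = 10611*5304 = 56280744)
(I + 12850)*(-16816 + O(101)) - c = (-59436 + 12850)*(-16816 + 101) - 1*56280744 = -46586*(-16715) - 56280744 = 778684990 - 56280744 = 722404246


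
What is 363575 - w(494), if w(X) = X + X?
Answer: 362587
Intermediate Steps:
w(X) = 2*X
363575 - w(494) = 363575 - 2*494 = 363575 - 1*988 = 363575 - 988 = 362587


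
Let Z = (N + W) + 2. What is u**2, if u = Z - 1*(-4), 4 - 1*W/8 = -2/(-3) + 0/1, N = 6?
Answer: 13456/9 ≈ 1495.1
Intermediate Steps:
W = 80/3 (W = 32 - 8*(-2/(-3) + 0/1) = 32 - 8*(-2*(-1/3) + 0*1) = 32 - 8*(2/3 + 0) = 32 - 8*2/3 = 32 - 16/3 = 80/3 ≈ 26.667)
Z = 104/3 (Z = (6 + 80/3) + 2 = 98/3 + 2 = 104/3 ≈ 34.667)
u = 116/3 (u = 104/3 - 1*(-4) = 104/3 + 4 = 116/3 ≈ 38.667)
u**2 = (116/3)**2 = 13456/9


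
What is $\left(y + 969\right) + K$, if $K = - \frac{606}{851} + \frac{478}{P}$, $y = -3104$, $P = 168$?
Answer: $- \frac{152465855}{71484} \approx -2132.9$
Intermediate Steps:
$K = \frac{152485}{71484}$ ($K = - \frac{606}{851} + \frac{478}{168} = \left(-606\right) \frac{1}{851} + 478 \cdot \frac{1}{168} = - \frac{606}{851} + \frac{239}{84} = \frac{152485}{71484} \approx 2.1331$)
$\left(y + 969\right) + K = \left(-3104 + 969\right) + \frac{152485}{71484} = -2135 + \frac{152485}{71484} = - \frac{152465855}{71484}$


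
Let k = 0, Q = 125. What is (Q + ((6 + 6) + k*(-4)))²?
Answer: 18769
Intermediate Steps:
(Q + ((6 + 6) + k*(-4)))² = (125 + ((6 + 6) + 0*(-4)))² = (125 + (12 + 0))² = (125 + 12)² = 137² = 18769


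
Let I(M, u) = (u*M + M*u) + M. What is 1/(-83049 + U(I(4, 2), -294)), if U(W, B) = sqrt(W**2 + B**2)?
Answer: -83049/6897049565 - 2*sqrt(21709)/6897049565 ≈ -1.2084e-5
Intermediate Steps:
I(M, u) = M + 2*M*u (I(M, u) = (M*u + M*u) + M = 2*M*u + M = M + 2*M*u)
U(W, B) = sqrt(B**2 + W**2)
1/(-83049 + U(I(4, 2), -294)) = 1/(-83049 + sqrt((-294)**2 + (4*(1 + 2*2))**2)) = 1/(-83049 + sqrt(86436 + (4*(1 + 4))**2)) = 1/(-83049 + sqrt(86436 + (4*5)**2)) = 1/(-83049 + sqrt(86436 + 20**2)) = 1/(-83049 + sqrt(86436 + 400)) = 1/(-83049 + sqrt(86836)) = 1/(-83049 + 2*sqrt(21709))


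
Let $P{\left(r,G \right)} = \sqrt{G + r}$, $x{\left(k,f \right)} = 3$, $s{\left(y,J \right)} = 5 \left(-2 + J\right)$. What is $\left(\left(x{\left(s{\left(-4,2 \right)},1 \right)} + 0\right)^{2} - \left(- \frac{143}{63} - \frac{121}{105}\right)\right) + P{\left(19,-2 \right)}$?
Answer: $\frac{559}{45} + \sqrt{17} \approx 16.545$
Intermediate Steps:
$s{\left(y,J \right)} = -10 + 5 J$
$\left(\left(x{\left(s{\left(-4,2 \right)},1 \right)} + 0\right)^{2} - \left(- \frac{143}{63} - \frac{121}{105}\right)\right) + P{\left(19,-2 \right)} = \left(\left(3 + 0\right)^{2} - \left(- \frac{143}{63} - \frac{121}{105}\right)\right) + \sqrt{-2 + 19} = \left(3^{2} - - \frac{154}{45}\right) + \sqrt{17} = \left(9 + \left(\frac{143}{63} + \frac{121}{105}\right)\right) + \sqrt{17} = \left(9 + \frac{154}{45}\right) + \sqrt{17} = \frac{559}{45} + \sqrt{17}$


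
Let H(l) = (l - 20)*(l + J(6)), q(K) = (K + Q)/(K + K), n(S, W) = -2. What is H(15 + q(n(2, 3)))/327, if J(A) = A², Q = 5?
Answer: -1541/1744 ≈ -0.88360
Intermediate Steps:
q(K) = (5 + K)/(2*K) (q(K) = (K + 5)/(K + K) = (5 + K)/((2*K)) = (5 + K)*(1/(2*K)) = (5 + K)/(2*K))
H(l) = (-20 + l)*(36 + l) (H(l) = (l - 20)*(l + 6²) = (-20 + l)*(l + 36) = (-20 + l)*(36 + l))
H(15 + q(n(2, 3)))/327 = (-720 + (15 + (½)*(5 - 2)/(-2))² + 16*(15 + (½)*(5 - 2)/(-2)))/327 = (-720 + (15 + (½)*(-½)*3)² + 16*(15 + (½)*(-½)*3))*(1/327) = (-720 + (15 - ¾)² + 16*(15 - ¾))*(1/327) = (-720 + (57/4)² + 16*(57/4))*(1/327) = (-720 + 3249/16 + 228)*(1/327) = -4623/16*1/327 = -1541/1744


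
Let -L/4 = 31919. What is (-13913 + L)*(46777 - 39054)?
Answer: -1093491847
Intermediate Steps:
L = -127676 (L = -4*31919 = -127676)
(-13913 + L)*(46777 - 39054) = (-13913 - 127676)*(46777 - 39054) = -141589*7723 = -1093491847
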